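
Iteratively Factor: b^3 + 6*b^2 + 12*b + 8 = (b + 2)*(b^2 + 4*b + 4) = (b + 2)^2*(b + 2)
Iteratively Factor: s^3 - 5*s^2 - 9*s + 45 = (s + 3)*(s^2 - 8*s + 15) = (s - 3)*(s + 3)*(s - 5)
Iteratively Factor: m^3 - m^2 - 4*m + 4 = (m - 2)*(m^2 + m - 2) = (m - 2)*(m + 2)*(m - 1)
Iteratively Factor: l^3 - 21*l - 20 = (l + 4)*(l^2 - 4*l - 5) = (l - 5)*(l + 4)*(l + 1)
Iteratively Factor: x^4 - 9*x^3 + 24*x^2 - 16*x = (x - 4)*(x^3 - 5*x^2 + 4*x) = (x - 4)*(x - 1)*(x^2 - 4*x) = x*(x - 4)*(x - 1)*(x - 4)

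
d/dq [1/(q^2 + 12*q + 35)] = 2*(-q - 6)/(q^2 + 12*q + 35)^2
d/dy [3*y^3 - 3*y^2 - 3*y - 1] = 9*y^2 - 6*y - 3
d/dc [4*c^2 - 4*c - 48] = 8*c - 4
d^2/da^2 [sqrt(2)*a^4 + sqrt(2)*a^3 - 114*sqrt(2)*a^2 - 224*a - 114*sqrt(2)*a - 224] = 6*sqrt(2)*(2*a^2 + a - 38)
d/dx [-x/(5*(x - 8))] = 8/(5*(x - 8)^2)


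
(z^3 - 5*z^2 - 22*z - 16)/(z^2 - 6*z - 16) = z + 1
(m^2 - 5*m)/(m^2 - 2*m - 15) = m/(m + 3)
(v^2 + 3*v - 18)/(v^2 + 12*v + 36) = (v - 3)/(v + 6)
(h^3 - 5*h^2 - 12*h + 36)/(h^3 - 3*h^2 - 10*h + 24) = (h - 6)/(h - 4)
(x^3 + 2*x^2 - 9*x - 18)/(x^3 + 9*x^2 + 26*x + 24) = (x - 3)/(x + 4)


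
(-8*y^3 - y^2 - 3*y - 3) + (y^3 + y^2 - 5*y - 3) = -7*y^3 - 8*y - 6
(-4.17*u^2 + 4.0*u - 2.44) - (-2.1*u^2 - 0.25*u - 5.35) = -2.07*u^2 + 4.25*u + 2.91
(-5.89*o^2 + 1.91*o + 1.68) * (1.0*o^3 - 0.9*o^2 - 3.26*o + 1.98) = -5.89*o^5 + 7.211*o^4 + 19.1624*o^3 - 19.4008*o^2 - 1.695*o + 3.3264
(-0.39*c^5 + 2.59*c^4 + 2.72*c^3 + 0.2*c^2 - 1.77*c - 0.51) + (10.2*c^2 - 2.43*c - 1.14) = -0.39*c^5 + 2.59*c^4 + 2.72*c^3 + 10.4*c^2 - 4.2*c - 1.65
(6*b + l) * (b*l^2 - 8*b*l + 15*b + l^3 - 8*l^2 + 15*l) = 6*b^2*l^2 - 48*b^2*l + 90*b^2 + 7*b*l^3 - 56*b*l^2 + 105*b*l + l^4 - 8*l^3 + 15*l^2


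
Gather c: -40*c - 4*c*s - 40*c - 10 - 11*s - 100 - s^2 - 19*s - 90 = c*(-4*s - 80) - s^2 - 30*s - 200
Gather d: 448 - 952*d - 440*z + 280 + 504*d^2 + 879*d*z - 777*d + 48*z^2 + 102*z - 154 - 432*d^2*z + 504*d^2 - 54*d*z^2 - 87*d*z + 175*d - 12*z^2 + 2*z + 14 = d^2*(1008 - 432*z) + d*(-54*z^2 + 792*z - 1554) + 36*z^2 - 336*z + 588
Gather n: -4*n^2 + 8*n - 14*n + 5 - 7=-4*n^2 - 6*n - 2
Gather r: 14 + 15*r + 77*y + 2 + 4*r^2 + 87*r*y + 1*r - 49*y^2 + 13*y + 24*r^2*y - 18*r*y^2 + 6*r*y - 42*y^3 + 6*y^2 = r^2*(24*y + 4) + r*(-18*y^2 + 93*y + 16) - 42*y^3 - 43*y^2 + 90*y + 16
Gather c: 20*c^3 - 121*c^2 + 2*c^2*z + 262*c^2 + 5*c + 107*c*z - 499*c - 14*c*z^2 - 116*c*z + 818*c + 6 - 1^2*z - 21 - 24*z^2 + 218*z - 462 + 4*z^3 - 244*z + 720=20*c^3 + c^2*(2*z + 141) + c*(-14*z^2 - 9*z + 324) + 4*z^3 - 24*z^2 - 27*z + 243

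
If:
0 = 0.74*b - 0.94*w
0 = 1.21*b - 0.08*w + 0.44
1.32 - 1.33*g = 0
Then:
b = -0.38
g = 0.99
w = -0.30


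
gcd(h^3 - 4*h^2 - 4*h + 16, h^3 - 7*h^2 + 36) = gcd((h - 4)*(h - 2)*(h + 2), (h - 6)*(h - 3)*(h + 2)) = h + 2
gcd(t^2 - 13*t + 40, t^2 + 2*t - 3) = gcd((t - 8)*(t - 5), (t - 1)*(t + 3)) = 1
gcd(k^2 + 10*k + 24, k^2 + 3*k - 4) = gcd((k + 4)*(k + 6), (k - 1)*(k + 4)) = k + 4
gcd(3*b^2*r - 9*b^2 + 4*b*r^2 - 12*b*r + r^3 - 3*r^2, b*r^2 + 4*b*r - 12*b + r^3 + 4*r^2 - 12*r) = b + r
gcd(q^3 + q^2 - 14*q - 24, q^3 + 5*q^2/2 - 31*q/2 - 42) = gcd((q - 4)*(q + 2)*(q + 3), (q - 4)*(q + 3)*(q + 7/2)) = q^2 - q - 12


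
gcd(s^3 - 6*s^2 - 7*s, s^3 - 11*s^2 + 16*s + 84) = s - 7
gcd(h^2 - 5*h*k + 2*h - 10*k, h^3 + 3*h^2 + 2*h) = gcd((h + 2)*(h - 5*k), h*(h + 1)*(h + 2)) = h + 2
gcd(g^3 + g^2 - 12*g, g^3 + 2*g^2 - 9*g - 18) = g - 3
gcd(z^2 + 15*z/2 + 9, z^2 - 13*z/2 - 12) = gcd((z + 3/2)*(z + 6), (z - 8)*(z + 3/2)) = z + 3/2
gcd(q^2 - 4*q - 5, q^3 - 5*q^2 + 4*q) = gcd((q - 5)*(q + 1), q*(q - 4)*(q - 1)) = 1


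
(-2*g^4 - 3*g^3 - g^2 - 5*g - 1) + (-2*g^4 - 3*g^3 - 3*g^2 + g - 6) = -4*g^4 - 6*g^3 - 4*g^2 - 4*g - 7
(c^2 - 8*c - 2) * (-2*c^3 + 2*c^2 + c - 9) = -2*c^5 + 18*c^4 - 11*c^3 - 21*c^2 + 70*c + 18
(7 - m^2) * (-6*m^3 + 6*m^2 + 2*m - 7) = 6*m^5 - 6*m^4 - 44*m^3 + 49*m^2 + 14*m - 49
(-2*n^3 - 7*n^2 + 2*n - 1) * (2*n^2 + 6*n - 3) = -4*n^5 - 26*n^4 - 32*n^3 + 31*n^2 - 12*n + 3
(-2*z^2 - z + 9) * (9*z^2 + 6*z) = -18*z^4 - 21*z^3 + 75*z^2 + 54*z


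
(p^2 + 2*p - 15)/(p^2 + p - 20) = (p - 3)/(p - 4)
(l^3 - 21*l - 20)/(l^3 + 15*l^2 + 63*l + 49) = (l^2 - l - 20)/(l^2 + 14*l + 49)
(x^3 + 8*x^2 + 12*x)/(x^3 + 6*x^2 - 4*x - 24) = x/(x - 2)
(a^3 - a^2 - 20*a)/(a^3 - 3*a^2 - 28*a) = (a - 5)/(a - 7)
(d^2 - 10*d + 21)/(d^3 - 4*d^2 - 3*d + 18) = (d - 7)/(d^2 - d - 6)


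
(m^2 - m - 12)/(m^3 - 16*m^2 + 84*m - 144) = (m + 3)/(m^2 - 12*m + 36)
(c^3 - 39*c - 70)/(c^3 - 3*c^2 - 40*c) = (c^2 - 5*c - 14)/(c*(c - 8))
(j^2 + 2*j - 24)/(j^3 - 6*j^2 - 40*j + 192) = 1/(j - 8)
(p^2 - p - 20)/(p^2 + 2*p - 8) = (p - 5)/(p - 2)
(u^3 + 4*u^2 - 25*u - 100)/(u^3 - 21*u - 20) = (u + 5)/(u + 1)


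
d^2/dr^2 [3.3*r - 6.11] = 0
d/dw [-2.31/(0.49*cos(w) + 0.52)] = -1.1319*sin(w)/(0.49*cos(w) + 0.52)^2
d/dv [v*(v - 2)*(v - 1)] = 3*v^2 - 6*v + 2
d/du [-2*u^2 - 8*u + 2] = -4*u - 8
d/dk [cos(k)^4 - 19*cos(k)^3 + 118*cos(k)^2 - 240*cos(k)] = (-4*cos(k)^3 + 57*cos(k)^2 - 236*cos(k) + 240)*sin(k)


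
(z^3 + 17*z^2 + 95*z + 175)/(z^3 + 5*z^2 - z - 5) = (z^2 + 12*z + 35)/(z^2 - 1)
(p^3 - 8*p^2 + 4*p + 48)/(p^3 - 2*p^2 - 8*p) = (p - 6)/p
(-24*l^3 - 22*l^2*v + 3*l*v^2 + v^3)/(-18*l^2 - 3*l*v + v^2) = (24*l^3 + 22*l^2*v - 3*l*v^2 - v^3)/(18*l^2 + 3*l*v - v^2)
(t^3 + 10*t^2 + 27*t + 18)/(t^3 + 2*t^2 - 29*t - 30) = (t + 3)/(t - 5)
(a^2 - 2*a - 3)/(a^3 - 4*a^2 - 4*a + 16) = (a^2 - 2*a - 3)/(a^3 - 4*a^2 - 4*a + 16)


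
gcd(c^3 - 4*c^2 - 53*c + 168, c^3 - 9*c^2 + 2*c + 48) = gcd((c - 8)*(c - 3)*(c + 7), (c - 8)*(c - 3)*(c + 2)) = c^2 - 11*c + 24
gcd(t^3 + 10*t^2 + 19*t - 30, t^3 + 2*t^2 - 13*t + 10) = t^2 + 4*t - 5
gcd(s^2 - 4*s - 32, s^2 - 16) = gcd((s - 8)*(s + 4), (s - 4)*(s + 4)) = s + 4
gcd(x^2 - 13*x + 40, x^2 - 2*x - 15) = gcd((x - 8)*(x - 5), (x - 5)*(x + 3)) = x - 5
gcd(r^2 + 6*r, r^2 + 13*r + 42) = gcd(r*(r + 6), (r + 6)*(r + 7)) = r + 6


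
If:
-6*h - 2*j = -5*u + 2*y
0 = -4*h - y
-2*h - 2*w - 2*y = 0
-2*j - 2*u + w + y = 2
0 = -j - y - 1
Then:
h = 4/57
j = -41/57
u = -6/19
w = 4/19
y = -16/57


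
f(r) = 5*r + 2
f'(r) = 5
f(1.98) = 11.90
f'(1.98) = 5.00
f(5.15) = 27.75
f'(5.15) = 5.00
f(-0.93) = -2.65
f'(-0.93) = 5.00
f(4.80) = 26.00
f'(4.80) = 5.00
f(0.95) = 6.75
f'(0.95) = 5.00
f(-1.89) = -7.45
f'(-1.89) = 5.00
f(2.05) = 12.25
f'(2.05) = 5.00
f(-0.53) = -0.65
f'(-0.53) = 5.00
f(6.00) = 32.00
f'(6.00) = 5.00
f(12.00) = 62.00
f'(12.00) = 5.00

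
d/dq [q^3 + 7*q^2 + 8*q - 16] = 3*q^2 + 14*q + 8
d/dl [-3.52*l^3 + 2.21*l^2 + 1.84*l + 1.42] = -10.56*l^2 + 4.42*l + 1.84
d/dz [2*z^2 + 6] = 4*z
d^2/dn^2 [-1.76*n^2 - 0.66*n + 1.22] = -3.52000000000000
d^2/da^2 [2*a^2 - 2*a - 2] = 4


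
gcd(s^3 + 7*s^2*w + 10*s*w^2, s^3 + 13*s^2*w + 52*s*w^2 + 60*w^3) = s^2 + 7*s*w + 10*w^2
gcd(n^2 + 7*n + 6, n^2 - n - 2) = n + 1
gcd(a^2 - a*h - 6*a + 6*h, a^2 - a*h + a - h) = a - h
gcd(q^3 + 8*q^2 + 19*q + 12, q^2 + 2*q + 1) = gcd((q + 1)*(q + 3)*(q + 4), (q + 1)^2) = q + 1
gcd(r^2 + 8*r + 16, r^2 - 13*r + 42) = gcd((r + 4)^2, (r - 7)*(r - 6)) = 1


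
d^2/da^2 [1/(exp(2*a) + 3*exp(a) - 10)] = (2*(2*exp(a) + 3)^2*exp(a) - (4*exp(a) + 3)*(exp(2*a) + 3*exp(a) - 10))*exp(a)/(exp(2*a) + 3*exp(a) - 10)^3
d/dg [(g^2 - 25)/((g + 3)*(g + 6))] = (9*g^2 + 86*g + 225)/(g^4 + 18*g^3 + 117*g^2 + 324*g + 324)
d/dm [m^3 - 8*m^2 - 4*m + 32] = 3*m^2 - 16*m - 4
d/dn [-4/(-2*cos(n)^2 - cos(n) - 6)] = 4*(4*cos(n) + 1)*sin(n)/(cos(n) + cos(2*n) + 7)^2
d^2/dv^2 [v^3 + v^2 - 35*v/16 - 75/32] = 6*v + 2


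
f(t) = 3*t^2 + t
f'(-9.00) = -53.00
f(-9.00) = 234.00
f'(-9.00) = -53.00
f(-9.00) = 234.00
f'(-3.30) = -18.80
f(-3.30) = 29.37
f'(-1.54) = -8.24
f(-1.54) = 5.57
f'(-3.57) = -20.42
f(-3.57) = 34.66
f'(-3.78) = -21.68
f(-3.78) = 39.09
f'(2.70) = 17.20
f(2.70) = 24.57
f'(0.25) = 2.50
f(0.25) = 0.44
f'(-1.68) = -9.08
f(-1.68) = 6.79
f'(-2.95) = -16.70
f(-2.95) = 23.16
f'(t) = 6*t + 1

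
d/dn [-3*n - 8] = -3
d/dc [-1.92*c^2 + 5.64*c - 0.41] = 5.64 - 3.84*c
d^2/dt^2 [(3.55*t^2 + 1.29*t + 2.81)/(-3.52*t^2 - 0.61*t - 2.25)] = (-16.722112*t^3 - 40.2061440000001*t^2 + 25.099008*t + 10.016498)/(43.614208*t^6 + 22.674432*t^5 + 87.564576*t^4 + 29.214181*t^3 + 55.971675*t^2 + 9.264375*t + 11.390625)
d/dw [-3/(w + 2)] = 3/(w + 2)^2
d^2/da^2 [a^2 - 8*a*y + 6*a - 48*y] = 2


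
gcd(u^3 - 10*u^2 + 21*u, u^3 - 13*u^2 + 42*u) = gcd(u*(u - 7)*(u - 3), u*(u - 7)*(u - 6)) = u^2 - 7*u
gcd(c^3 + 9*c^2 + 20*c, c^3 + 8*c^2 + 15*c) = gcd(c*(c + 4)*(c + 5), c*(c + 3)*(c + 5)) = c^2 + 5*c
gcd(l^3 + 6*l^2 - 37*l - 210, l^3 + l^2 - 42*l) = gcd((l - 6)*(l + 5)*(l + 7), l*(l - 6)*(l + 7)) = l^2 + l - 42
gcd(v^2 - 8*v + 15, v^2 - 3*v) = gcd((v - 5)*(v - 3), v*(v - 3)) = v - 3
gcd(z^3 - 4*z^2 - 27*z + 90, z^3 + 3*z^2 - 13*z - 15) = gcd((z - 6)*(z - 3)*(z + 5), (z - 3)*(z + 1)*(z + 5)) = z^2 + 2*z - 15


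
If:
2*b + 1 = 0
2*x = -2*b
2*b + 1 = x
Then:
No Solution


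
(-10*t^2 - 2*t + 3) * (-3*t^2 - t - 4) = 30*t^4 + 16*t^3 + 33*t^2 + 5*t - 12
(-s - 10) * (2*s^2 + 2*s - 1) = -2*s^3 - 22*s^2 - 19*s + 10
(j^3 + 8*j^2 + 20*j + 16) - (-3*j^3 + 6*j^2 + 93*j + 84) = 4*j^3 + 2*j^2 - 73*j - 68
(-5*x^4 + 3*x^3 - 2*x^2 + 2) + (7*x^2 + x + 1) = -5*x^4 + 3*x^3 + 5*x^2 + x + 3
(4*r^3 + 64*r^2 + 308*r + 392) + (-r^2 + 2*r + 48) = 4*r^3 + 63*r^2 + 310*r + 440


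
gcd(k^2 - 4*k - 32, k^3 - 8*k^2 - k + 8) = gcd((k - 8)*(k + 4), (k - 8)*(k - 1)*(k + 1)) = k - 8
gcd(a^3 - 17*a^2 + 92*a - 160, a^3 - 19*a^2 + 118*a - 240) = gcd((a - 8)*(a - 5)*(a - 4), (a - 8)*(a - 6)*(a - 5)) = a^2 - 13*a + 40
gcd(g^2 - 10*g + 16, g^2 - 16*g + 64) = g - 8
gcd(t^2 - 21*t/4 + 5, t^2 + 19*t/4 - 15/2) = t - 5/4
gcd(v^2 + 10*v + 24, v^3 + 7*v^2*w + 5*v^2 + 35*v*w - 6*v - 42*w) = v + 6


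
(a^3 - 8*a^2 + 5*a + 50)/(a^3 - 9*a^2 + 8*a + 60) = (a - 5)/(a - 6)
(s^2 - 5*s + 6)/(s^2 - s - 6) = (s - 2)/(s + 2)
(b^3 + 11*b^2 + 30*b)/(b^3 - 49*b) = (b^2 + 11*b + 30)/(b^2 - 49)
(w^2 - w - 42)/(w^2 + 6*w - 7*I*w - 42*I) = (w - 7)/(w - 7*I)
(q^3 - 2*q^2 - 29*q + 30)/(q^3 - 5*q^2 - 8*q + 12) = (q + 5)/(q + 2)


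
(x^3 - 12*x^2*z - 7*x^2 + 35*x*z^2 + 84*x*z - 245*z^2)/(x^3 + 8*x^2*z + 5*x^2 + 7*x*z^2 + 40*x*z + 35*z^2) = (x^3 - 12*x^2*z - 7*x^2 + 35*x*z^2 + 84*x*z - 245*z^2)/(x^3 + 8*x^2*z + 5*x^2 + 7*x*z^2 + 40*x*z + 35*z^2)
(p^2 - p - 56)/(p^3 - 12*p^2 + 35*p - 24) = (p + 7)/(p^2 - 4*p + 3)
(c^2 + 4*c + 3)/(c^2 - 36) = (c^2 + 4*c + 3)/(c^2 - 36)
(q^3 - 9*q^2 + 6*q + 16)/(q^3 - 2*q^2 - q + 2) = (q - 8)/(q - 1)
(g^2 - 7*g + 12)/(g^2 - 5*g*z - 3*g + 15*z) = (4 - g)/(-g + 5*z)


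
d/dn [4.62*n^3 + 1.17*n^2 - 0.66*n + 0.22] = 13.86*n^2 + 2.34*n - 0.66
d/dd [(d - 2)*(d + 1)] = 2*d - 1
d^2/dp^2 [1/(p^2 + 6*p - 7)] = 2*(-p^2 - 6*p + 4*(p + 3)^2 + 7)/(p^2 + 6*p - 7)^3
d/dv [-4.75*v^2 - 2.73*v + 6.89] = -9.5*v - 2.73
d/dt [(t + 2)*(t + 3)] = 2*t + 5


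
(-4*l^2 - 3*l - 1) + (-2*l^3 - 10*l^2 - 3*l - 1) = -2*l^3 - 14*l^2 - 6*l - 2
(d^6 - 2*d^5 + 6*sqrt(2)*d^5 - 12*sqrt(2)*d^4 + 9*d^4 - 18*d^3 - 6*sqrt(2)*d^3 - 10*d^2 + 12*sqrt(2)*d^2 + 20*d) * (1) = d^6 - 2*d^5 + 6*sqrt(2)*d^5 - 12*sqrt(2)*d^4 + 9*d^4 - 18*d^3 - 6*sqrt(2)*d^3 - 10*d^2 + 12*sqrt(2)*d^2 + 20*d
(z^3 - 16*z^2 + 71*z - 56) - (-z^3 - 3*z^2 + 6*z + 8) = 2*z^3 - 13*z^2 + 65*z - 64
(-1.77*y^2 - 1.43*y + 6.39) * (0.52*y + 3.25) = -0.9204*y^3 - 6.4961*y^2 - 1.3247*y + 20.7675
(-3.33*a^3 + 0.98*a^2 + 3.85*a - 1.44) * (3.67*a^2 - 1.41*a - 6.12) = -12.2211*a^5 + 8.2919*a^4 + 33.1273*a^3 - 16.7109*a^2 - 21.5316*a + 8.8128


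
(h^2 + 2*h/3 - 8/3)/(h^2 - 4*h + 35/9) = 3*(3*h^2 + 2*h - 8)/(9*h^2 - 36*h + 35)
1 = 1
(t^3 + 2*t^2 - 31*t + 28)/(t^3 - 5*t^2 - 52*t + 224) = (t - 1)/(t - 8)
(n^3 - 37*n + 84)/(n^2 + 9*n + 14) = (n^2 - 7*n + 12)/(n + 2)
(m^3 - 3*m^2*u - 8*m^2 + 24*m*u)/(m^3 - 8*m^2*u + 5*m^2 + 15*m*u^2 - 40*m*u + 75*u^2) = m*(8 - m)/(-m^2 + 5*m*u - 5*m + 25*u)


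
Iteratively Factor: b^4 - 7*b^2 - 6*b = (b + 1)*(b^3 - b^2 - 6*b) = b*(b + 1)*(b^2 - b - 6) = b*(b - 3)*(b + 1)*(b + 2)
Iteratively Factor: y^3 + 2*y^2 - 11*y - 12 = (y + 1)*(y^2 + y - 12) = (y - 3)*(y + 1)*(y + 4)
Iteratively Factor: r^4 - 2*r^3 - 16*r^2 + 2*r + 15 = (r - 5)*(r^3 + 3*r^2 - r - 3) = (r - 5)*(r + 1)*(r^2 + 2*r - 3) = (r - 5)*(r + 1)*(r + 3)*(r - 1)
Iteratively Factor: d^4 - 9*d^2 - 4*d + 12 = (d - 3)*(d^3 + 3*d^2 - 4) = (d - 3)*(d - 1)*(d^2 + 4*d + 4) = (d - 3)*(d - 1)*(d + 2)*(d + 2)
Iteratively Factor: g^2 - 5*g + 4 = (g - 1)*(g - 4)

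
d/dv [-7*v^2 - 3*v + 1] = -14*v - 3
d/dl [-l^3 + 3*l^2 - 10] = 3*l*(2 - l)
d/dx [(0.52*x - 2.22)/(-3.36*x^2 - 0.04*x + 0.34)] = (1.7472*x^2 - 14.9184*x + 0.088)/(11.2896*x^4 + 0.2688*x^3 - 2.2832*x^2 - 0.0272*x + 0.1156)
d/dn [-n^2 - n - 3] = -2*n - 1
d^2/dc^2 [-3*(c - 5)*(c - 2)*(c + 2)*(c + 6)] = -36*c^2 - 18*c + 204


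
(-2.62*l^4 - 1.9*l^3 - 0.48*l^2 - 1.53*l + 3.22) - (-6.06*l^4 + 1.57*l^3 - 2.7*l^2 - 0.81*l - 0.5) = 3.44*l^4 - 3.47*l^3 + 2.22*l^2 - 0.72*l + 3.72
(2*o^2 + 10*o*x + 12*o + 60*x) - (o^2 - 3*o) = o^2 + 10*o*x + 15*o + 60*x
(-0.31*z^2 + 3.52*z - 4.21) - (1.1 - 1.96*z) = -0.31*z^2 + 5.48*z - 5.31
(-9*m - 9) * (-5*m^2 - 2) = 45*m^3 + 45*m^2 + 18*m + 18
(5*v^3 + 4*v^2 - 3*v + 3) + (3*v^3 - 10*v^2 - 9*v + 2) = 8*v^3 - 6*v^2 - 12*v + 5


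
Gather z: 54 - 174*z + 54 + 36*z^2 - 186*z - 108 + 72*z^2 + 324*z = 108*z^2 - 36*z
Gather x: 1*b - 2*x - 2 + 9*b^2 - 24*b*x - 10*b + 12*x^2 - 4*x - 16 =9*b^2 - 9*b + 12*x^2 + x*(-24*b - 6) - 18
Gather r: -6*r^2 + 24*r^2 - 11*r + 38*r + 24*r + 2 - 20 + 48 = 18*r^2 + 51*r + 30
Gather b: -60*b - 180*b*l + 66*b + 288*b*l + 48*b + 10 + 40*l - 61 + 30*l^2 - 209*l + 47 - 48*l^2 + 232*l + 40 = b*(108*l + 54) - 18*l^2 + 63*l + 36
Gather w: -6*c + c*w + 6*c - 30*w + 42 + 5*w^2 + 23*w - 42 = 5*w^2 + w*(c - 7)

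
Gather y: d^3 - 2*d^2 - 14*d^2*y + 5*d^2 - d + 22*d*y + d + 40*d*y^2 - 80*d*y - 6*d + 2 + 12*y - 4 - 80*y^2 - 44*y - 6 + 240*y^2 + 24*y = d^3 + 3*d^2 - 6*d + y^2*(40*d + 160) + y*(-14*d^2 - 58*d - 8) - 8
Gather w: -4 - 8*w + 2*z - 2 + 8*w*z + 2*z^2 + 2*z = w*(8*z - 8) + 2*z^2 + 4*z - 6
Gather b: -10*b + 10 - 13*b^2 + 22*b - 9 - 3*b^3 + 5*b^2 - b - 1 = -3*b^3 - 8*b^2 + 11*b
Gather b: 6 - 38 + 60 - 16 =12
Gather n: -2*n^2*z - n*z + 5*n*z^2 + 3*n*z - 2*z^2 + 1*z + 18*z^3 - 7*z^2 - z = -2*n^2*z + n*(5*z^2 + 2*z) + 18*z^3 - 9*z^2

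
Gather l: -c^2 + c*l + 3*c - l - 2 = -c^2 + 3*c + l*(c - 1) - 2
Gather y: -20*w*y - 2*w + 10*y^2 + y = -2*w + 10*y^2 + y*(1 - 20*w)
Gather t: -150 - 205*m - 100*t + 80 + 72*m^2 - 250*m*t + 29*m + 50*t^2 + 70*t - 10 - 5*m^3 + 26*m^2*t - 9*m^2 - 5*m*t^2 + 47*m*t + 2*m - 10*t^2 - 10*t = -5*m^3 + 63*m^2 - 174*m + t^2*(40 - 5*m) + t*(26*m^2 - 203*m - 40) - 80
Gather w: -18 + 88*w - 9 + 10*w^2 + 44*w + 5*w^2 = 15*w^2 + 132*w - 27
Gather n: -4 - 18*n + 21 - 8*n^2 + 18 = -8*n^2 - 18*n + 35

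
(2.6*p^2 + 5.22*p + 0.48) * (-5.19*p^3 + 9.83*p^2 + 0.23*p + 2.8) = -13.494*p^5 - 1.5338*p^4 + 49.4194*p^3 + 13.199*p^2 + 14.7264*p + 1.344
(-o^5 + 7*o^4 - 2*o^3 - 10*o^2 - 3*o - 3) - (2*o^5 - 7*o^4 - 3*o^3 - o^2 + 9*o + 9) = -3*o^5 + 14*o^4 + o^3 - 9*o^2 - 12*o - 12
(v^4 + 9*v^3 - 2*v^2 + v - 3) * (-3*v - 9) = -3*v^5 - 36*v^4 - 75*v^3 + 15*v^2 + 27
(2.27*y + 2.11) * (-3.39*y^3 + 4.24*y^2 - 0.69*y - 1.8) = -7.6953*y^4 + 2.4719*y^3 + 7.3801*y^2 - 5.5419*y - 3.798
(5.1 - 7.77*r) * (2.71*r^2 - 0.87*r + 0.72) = -21.0567*r^3 + 20.5809*r^2 - 10.0314*r + 3.672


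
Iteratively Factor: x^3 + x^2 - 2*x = (x - 1)*(x^2 + 2*x) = x*(x - 1)*(x + 2)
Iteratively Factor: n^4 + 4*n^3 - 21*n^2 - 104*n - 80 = (n + 4)*(n^3 - 21*n - 20) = (n - 5)*(n + 4)*(n^2 + 5*n + 4) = (n - 5)*(n + 4)^2*(n + 1)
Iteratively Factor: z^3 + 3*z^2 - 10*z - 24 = (z + 2)*(z^2 + z - 12) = (z + 2)*(z + 4)*(z - 3)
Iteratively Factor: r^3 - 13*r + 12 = (r - 3)*(r^2 + 3*r - 4) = (r - 3)*(r - 1)*(r + 4)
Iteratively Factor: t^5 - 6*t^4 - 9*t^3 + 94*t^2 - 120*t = (t - 3)*(t^4 - 3*t^3 - 18*t^2 + 40*t) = (t - 3)*(t - 2)*(t^3 - t^2 - 20*t) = (t - 5)*(t - 3)*(t - 2)*(t^2 + 4*t) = (t - 5)*(t - 3)*(t - 2)*(t + 4)*(t)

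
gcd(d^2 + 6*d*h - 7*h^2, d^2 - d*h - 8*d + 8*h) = d - h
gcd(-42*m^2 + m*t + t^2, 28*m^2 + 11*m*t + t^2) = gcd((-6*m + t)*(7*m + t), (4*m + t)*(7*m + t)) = 7*m + t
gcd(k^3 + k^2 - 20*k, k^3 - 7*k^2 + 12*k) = k^2 - 4*k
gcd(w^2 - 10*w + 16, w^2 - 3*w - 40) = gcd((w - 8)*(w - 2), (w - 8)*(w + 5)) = w - 8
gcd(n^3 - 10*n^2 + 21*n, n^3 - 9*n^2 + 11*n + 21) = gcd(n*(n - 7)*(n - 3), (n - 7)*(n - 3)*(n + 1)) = n^2 - 10*n + 21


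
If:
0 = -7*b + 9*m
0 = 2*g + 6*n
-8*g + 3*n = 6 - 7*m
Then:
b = 54/49 - 243*n/49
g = -3*n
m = 6/7 - 27*n/7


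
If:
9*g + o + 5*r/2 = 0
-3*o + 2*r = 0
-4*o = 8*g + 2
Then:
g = -19/4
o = 9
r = 27/2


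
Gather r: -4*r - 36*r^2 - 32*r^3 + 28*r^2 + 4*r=-32*r^3 - 8*r^2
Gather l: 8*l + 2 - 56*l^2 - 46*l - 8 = -56*l^2 - 38*l - 6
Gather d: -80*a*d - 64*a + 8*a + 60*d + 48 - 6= -56*a + d*(60 - 80*a) + 42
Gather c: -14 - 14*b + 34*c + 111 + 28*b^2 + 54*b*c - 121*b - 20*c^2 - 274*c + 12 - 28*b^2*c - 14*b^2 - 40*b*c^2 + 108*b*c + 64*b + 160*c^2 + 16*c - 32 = 14*b^2 - 71*b + c^2*(140 - 40*b) + c*(-28*b^2 + 162*b - 224) + 77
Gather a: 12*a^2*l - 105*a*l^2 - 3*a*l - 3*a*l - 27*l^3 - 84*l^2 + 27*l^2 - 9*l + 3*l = 12*a^2*l + a*(-105*l^2 - 6*l) - 27*l^3 - 57*l^2 - 6*l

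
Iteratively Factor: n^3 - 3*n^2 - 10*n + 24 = (n + 3)*(n^2 - 6*n + 8) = (n - 4)*(n + 3)*(n - 2)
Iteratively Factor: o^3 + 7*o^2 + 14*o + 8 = (o + 1)*(o^2 + 6*o + 8) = (o + 1)*(o + 4)*(o + 2)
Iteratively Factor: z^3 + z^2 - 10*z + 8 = (z + 4)*(z^2 - 3*z + 2) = (z - 2)*(z + 4)*(z - 1)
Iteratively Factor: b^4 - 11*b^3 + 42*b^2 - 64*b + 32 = (b - 4)*(b^3 - 7*b^2 + 14*b - 8) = (b - 4)^2*(b^2 - 3*b + 2) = (b - 4)^2*(b - 1)*(b - 2)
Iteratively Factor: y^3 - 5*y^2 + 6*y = (y - 2)*(y^2 - 3*y) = y*(y - 2)*(y - 3)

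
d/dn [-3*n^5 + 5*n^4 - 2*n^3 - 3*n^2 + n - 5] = -15*n^4 + 20*n^3 - 6*n^2 - 6*n + 1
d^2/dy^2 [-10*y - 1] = 0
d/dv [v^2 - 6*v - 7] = 2*v - 6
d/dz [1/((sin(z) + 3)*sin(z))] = -(2*sin(z) + 3)*cos(z)/((sin(z) + 3)^2*sin(z)^2)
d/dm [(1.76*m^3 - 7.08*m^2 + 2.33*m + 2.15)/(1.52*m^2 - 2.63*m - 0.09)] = (2.6752*m^4 - 9.2576*m^3 + 14.6036*m^2 - 5.2616*m + 5.4448)/(2.3104*m^4 - 7.9952*m^3 + 6.6433*m^2 + 0.4734*m + 0.0081)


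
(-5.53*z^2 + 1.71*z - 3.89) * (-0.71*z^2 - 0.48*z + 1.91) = 3.9263*z^4 + 1.4403*z^3 - 8.6212*z^2 + 5.1333*z - 7.4299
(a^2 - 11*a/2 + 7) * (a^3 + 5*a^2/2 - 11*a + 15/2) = a^5 - 3*a^4 - 71*a^3/4 + 171*a^2/2 - 473*a/4 + 105/2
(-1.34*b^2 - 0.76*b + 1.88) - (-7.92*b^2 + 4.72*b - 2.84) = 6.58*b^2 - 5.48*b + 4.72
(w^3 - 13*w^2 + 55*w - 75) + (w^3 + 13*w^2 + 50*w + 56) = 2*w^3 + 105*w - 19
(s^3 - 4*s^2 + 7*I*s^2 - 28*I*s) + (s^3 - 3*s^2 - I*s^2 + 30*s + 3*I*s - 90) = 2*s^3 - 7*s^2 + 6*I*s^2 + 30*s - 25*I*s - 90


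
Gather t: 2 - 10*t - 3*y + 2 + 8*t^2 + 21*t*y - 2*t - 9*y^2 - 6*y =8*t^2 + t*(21*y - 12) - 9*y^2 - 9*y + 4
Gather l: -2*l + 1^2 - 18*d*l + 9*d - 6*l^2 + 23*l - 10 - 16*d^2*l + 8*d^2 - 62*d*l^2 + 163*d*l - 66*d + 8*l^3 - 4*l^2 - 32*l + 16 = 8*d^2 - 57*d + 8*l^3 + l^2*(-62*d - 10) + l*(-16*d^2 + 145*d - 11) + 7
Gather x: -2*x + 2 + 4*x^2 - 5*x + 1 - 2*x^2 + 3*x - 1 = 2*x^2 - 4*x + 2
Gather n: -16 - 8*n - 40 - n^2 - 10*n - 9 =-n^2 - 18*n - 65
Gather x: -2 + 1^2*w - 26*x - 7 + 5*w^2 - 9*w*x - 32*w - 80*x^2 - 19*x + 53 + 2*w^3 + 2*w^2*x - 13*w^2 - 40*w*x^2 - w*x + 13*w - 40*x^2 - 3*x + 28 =2*w^3 - 8*w^2 - 18*w + x^2*(-40*w - 120) + x*(2*w^2 - 10*w - 48) + 72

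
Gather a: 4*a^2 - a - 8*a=4*a^2 - 9*a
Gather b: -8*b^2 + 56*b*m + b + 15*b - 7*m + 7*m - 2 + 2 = -8*b^2 + b*(56*m + 16)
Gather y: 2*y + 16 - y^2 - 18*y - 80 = -y^2 - 16*y - 64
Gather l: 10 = 10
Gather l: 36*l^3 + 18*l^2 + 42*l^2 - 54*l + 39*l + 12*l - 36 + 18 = 36*l^3 + 60*l^2 - 3*l - 18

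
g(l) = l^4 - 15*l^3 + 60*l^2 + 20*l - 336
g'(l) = 4*l^3 - 45*l^2 + 120*l + 20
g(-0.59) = -323.71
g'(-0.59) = -67.29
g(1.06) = -263.99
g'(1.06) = 101.40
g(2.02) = -157.76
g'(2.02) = 111.75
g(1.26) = -243.03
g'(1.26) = 107.76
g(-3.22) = 830.00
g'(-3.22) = -966.52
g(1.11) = -258.87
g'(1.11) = 103.23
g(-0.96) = -285.78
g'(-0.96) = -140.21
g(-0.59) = -323.71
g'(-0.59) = -67.29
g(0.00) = -336.00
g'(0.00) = 20.00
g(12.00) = 3360.00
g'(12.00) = 1892.00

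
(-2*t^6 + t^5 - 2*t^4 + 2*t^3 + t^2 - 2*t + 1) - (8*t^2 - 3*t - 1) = -2*t^6 + t^5 - 2*t^4 + 2*t^3 - 7*t^2 + t + 2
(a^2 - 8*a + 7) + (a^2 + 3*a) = 2*a^2 - 5*a + 7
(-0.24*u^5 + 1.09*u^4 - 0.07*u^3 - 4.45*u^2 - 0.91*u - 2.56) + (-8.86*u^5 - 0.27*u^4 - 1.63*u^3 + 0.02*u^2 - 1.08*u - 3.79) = -9.1*u^5 + 0.82*u^4 - 1.7*u^3 - 4.43*u^2 - 1.99*u - 6.35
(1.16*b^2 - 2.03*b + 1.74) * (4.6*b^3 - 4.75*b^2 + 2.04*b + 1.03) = 5.336*b^5 - 14.848*b^4 + 20.0129*b^3 - 11.2114*b^2 + 1.4587*b + 1.7922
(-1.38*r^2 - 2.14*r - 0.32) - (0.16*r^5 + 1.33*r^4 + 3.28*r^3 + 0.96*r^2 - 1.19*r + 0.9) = -0.16*r^5 - 1.33*r^4 - 3.28*r^3 - 2.34*r^2 - 0.95*r - 1.22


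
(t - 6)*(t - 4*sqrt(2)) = t^2 - 6*t - 4*sqrt(2)*t + 24*sqrt(2)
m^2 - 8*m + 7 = (m - 7)*(m - 1)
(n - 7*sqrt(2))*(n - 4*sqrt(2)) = n^2 - 11*sqrt(2)*n + 56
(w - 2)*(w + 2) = w^2 - 4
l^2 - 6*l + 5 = (l - 5)*(l - 1)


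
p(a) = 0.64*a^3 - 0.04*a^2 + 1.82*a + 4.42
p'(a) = 1.92*a^2 - 0.08*a + 1.82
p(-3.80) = -38.19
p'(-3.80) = 29.85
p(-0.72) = 2.85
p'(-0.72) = 2.87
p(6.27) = 172.01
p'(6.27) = 76.80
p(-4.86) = -78.84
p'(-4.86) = 47.56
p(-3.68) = -34.71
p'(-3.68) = 28.12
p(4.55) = 72.16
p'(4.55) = 41.20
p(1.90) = 12.12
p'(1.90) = 8.60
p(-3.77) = -37.30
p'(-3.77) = 29.41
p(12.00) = 1126.42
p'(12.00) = 277.34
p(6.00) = 152.14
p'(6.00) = 70.46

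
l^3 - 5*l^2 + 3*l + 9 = (l - 3)^2*(l + 1)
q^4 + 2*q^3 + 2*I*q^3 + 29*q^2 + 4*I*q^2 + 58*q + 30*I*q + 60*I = (q + 2)*(q - 5*I)*(q + I)*(q + 6*I)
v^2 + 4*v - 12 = (v - 2)*(v + 6)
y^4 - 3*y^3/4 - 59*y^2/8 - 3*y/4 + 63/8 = (y - 3)*(y - 1)*(y + 3/2)*(y + 7/4)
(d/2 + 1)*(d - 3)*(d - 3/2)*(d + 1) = d^4/2 - 3*d^3/4 - 7*d^2/2 + 9*d/4 + 9/2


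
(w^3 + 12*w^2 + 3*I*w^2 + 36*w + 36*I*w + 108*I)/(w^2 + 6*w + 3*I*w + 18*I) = w + 6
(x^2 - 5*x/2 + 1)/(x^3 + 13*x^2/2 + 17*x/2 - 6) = (x - 2)/(x^2 + 7*x + 12)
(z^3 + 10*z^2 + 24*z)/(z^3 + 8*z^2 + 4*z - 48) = z/(z - 2)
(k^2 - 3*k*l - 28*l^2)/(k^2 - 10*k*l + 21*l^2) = (k + 4*l)/(k - 3*l)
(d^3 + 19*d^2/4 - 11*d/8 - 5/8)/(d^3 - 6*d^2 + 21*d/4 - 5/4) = (4*d^2 + 21*d + 5)/(2*(2*d^2 - 11*d + 5))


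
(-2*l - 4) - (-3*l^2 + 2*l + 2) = 3*l^2 - 4*l - 6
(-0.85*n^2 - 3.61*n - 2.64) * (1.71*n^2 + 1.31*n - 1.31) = -1.4535*n^4 - 7.2866*n^3 - 8.13*n^2 + 1.2707*n + 3.4584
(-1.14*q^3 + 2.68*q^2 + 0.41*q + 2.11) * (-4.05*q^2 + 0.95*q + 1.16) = 4.617*q^5 - 11.937*q^4 - 0.4369*q^3 - 5.0472*q^2 + 2.4801*q + 2.4476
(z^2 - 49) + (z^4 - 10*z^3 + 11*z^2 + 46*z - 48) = z^4 - 10*z^3 + 12*z^2 + 46*z - 97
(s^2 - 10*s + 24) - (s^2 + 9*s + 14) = 10 - 19*s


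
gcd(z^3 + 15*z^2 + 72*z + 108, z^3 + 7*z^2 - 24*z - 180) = z^2 + 12*z + 36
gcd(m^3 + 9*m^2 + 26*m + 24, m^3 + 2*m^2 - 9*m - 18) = m^2 + 5*m + 6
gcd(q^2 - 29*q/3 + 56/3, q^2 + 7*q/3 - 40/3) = q - 8/3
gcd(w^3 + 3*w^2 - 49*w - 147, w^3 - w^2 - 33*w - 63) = w^2 - 4*w - 21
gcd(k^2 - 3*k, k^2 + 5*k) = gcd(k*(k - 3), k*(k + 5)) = k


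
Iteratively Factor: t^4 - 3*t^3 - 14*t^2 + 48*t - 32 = (t - 2)*(t^3 - t^2 - 16*t + 16) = (t - 4)*(t - 2)*(t^2 + 3*t - 4) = (t - 4)*(t - 2)*(t - 1)*(t + 4)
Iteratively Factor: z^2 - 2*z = (z)*(z - 2)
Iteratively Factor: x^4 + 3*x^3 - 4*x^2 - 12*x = (x)*(x^3 + 3*x^2 - 4*x - 12) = x*(x + 2)*(x^2 + x - 6) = x*(x + 2)*(x + 3)*(x - 2)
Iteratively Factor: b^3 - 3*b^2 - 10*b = (b + 2)*(b^2 - 5*b) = (b - 5)*(b + 2)*(b)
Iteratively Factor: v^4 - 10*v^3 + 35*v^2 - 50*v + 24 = (v - 1)*(v^3 - 9*v^2 + 26*v - 24) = (v - 2)*(v - 1)*(v^2 - 7*v + 12) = (v - 4)*(v - 2)*(v - 1)*(v - 3)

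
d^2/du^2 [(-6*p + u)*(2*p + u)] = 2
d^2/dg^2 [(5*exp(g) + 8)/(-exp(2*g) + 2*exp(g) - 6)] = (-5*exp(4*g) - 42*exp(3*g) + 228*exp(2*g) + 100*exp(g) - 276)*exp(g)/(exp(6*g) - 6*exp(5*g) + 30*exp(4*g) - 80*exp(3*g) + 180*exp(2*g) - 216*exp(g) + 216)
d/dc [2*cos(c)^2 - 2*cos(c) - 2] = 2*sin(c) - 2*sin(2*c)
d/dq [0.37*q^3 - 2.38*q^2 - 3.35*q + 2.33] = 1.11*q^2 - 4.76*q - 3.35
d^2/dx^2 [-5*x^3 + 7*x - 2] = -30*x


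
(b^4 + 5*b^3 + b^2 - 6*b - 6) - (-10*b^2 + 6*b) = b^4 + 5*b^3 + 11*b^2 - 12*b - 6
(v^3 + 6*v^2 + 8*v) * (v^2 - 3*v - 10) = v^5 + 3*v^4 - 20*v^3 - 84*v^2 - 80*v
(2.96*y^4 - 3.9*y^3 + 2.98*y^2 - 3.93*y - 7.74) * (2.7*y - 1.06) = 7.992*y^5 - 13.6676*y^4 + 12.18*y^3 - 13.7698*y^2 - 16.7322*y + 8.2044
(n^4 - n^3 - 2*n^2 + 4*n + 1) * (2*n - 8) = 2*n^5 - 10*n^4 + 4*n^3 + 24*n^2 - 30*n - 8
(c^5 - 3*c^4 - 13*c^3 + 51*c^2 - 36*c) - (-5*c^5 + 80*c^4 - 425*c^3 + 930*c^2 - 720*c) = 6*c^5 - 83*c^4 + 412*c^3 - 879*c^2 + 684*c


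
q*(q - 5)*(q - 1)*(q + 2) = q^4 - 4*q^3 - 7*q^2 + 10*q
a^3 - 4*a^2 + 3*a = a*(a - 3)*(a - 1)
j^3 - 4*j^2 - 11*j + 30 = (j - 5)*(j - 2)*(j + 3)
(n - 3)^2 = n^2 - 6*n + 9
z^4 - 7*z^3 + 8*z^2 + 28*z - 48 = (z - 4)*(z - 3)*(z - 2)*(z + 2)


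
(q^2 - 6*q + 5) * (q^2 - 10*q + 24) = q^4 - 16*q^3 + 89*q^2 - 194*q + 120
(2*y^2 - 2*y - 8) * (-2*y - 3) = -4*y^3 - 2*y^2 + 22*y + 24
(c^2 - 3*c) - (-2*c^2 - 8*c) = 3*c^2 + 5*c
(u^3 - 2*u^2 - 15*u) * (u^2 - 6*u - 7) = u^5 - 8*u^4 - 10*u^3 + 104*u^2 + 105*u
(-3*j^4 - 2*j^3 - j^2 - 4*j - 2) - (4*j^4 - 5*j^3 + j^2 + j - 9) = -7*j^4 + 3*j^3 - 2*j^2 - 5*j + 7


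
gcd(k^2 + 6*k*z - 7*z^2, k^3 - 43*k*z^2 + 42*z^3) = -k^2 - 6*k*z + 7*z^2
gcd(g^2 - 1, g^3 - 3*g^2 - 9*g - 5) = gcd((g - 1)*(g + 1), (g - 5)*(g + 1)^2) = g + 1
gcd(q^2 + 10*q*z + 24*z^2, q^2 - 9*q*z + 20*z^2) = 1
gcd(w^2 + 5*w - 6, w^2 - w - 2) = 1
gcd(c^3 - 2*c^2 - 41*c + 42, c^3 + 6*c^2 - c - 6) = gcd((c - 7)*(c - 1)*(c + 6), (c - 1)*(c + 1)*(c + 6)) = c^2 + 5*c - 6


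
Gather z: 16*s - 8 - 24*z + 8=16*s - 24*z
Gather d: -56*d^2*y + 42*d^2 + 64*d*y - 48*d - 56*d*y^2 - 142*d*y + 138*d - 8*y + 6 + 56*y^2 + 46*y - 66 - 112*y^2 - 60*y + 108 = d^2*(42 - 56*y) + d*(-56*y^2 - 78*y + 90) - 56*y^2 - 22*y + 48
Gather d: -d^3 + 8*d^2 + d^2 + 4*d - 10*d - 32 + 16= -d^3 + 9*d^2 - 6*d - 16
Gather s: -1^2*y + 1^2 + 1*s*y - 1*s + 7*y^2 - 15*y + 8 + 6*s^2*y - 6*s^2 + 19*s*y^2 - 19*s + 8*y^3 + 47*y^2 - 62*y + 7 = s^2*(6*y - 6) + s*(19*y^2 + y - 20) + 8*y^3 + 54*y^2 - 78*y + 16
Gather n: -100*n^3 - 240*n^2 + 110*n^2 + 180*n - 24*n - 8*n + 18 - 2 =-100*n^3 - 130*n^2 + 148*n + 16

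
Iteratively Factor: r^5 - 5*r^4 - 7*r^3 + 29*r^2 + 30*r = (r + 1)*(r^4 - 6*r^3 - r^2 + 30*r) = (r - 5)*(r + 1)*(r^3 - r^2 - 6*r) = r*(r - 5)*(r + 1)*(r^2 - r - 6) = r*(r - 5)*(r + 1)*(r + 2)*(r - 3)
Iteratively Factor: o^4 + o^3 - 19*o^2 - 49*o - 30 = (o + 3)*(o^3 - 2*o^2 - 13*o - 10) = (o - 5)*(o + 3)*(o^2 + 3*o + 2) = (o - 5)*(o + 2)*(o + 3)*(o + 1)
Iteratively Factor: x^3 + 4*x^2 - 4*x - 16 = (x + 4)*(x^2 - 4) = (x - 2)*(x + 4)*(x + 2)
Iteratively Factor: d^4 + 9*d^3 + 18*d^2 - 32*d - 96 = (d + 4)*(d^3 + 5*d^2 - 2*d - 24) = (d - 2)*(d + 4)*(d^2 + 7*d + 12) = (d - 2)*(d + 3)*(d + 4)*(d + 4)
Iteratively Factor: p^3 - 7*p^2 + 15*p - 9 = (p - 1)*(p^2 - 6*p + 9) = (p - 3)*(p - 1)*(p - 3)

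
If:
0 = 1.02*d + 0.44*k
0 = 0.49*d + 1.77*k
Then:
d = 0.00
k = 0.00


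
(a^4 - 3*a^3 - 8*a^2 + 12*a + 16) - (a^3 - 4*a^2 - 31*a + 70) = a^4 - 4*a^3 - 4*a^2 + 43*a - 54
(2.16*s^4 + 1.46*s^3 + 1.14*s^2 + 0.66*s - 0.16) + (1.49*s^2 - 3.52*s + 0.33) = 2.16*s^4 + 1.46*s^3 + 2.63*s^2 - 2.86*s + 0.17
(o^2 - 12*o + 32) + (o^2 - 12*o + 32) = 2*o^2 - 24*o + 64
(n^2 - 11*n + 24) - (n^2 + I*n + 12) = -11*n - I*n + 12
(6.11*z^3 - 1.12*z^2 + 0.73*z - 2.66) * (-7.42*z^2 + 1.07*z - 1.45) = -45.3362*z^5 + 14.8481*z^4 - 15.4745*z^3 + 22.1423*z^2 - 3.9047*z + 3.857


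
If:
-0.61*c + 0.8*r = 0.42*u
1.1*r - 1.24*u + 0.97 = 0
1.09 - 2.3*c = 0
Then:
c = 0.47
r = 1.45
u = 2.06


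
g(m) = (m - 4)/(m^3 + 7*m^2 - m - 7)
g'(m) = (m - 4)*(-3*m^2 - 14*m + 1)/(m^3 + 7*m^2 - m - 7)^2 + 1/(m^3 + 7*m^2 - m - 7)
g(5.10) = 0.00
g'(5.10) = 0.00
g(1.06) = -2.95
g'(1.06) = 51.99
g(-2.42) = -0.29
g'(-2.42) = -0.18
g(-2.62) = -0.26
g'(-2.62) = -0.13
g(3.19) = -0.01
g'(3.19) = 0.02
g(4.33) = 0.00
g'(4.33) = 0.00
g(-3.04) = -0.22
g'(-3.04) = -0.07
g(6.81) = 0.00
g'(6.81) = -0.00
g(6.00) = 0.00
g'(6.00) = 0.00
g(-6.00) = -0.29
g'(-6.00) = 0.22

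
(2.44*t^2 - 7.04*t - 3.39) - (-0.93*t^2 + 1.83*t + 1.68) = 3.37*t^2 - 8.87*t - 5.07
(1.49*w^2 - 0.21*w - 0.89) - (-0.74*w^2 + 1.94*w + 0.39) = 2.23*w^2 - 2.15*w - 1.28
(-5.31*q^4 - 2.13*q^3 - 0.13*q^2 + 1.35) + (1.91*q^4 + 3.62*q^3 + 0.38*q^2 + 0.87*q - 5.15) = -3.4*q^4 + 1.49*q^3 + 0.25*q^2 + 0.87*q - 3.8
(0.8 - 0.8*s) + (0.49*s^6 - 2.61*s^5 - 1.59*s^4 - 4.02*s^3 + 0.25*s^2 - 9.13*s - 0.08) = 0.49*s^6 - 2.61*s^5 - 1.59*s^4 - 4.02*s^3 + 0.25*s^2 - 9.93*s + 0.72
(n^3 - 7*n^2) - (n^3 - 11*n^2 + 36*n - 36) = 4*n^2 - 36*n + 36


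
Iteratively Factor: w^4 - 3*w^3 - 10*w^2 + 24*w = (w - 2)*(w^3 - w^2 - 12*w) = (w - 2)*(w + 3)*(w^2 - 4*w) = (w - 4)*(w - 2)*(w + 3)*(w)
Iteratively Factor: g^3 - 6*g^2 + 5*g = (g - 5)*(g^2 - g) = g*(g - 5)*(g - 1)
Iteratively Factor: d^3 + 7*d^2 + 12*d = (d + 3)*(d^2 + 4*d) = d*(d + 3)*(d + 4)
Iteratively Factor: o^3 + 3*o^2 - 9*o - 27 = (o + 3)*(o^2 - 9) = (o - 3)*(o + 3)*(o + 3)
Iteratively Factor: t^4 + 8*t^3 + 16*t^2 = (t + 4)*(t^3 + 4*t^2) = (t + 4)^2*(t^2) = t*(t + 4)^2*(t)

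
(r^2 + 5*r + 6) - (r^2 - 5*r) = 10*r + 6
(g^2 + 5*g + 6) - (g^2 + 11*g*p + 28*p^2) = -11*g*p + 5*g - 28*p^2 + 6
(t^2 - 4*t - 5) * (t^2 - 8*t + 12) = t^4 - 12*t^3 + 39*t^2 - 8*t - 60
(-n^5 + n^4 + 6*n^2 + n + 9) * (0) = 0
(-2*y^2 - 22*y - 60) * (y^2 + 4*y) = -2*y^4 - 30*y^3 - 148*y^2 - 240*y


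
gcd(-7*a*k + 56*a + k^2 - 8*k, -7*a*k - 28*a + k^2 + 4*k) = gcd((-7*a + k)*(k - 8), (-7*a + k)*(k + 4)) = 7*a - k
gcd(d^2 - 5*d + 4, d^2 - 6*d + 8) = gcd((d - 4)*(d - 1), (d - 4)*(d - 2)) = d - 4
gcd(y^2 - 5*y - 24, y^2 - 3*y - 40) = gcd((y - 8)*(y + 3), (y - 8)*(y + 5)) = y - 8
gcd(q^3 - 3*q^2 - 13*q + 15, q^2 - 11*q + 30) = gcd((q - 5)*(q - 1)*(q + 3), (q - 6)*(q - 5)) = q - 5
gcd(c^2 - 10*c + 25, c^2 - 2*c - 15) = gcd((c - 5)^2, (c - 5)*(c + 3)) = c - 5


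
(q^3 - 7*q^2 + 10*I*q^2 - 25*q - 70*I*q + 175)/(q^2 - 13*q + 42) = (q^2 + 10*I*q - 25)/(q - 6)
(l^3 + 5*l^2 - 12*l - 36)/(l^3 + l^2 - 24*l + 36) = (l + 2)/(l - 2)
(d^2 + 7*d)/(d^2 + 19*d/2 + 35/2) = 2*d/(2*d + 5)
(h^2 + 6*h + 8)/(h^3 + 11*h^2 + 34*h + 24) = (h + 2)/(h^2 + 7*h + 6)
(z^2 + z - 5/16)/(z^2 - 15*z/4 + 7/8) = (4*z + 5)/(2*(2*z - 7))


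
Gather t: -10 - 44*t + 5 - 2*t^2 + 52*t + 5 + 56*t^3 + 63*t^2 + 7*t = 56*t^3 + 61*t^2 + 15*t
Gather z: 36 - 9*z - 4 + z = 32 - 8*z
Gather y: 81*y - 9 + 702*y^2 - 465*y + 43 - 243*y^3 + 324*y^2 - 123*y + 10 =-243*y^3 + 1026*y^2 - 507*y + 44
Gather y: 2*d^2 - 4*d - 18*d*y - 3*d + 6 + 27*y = 2*d^2 - 7*d + y*(27 - 18*d) + 6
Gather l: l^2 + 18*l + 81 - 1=l^2 + 18*l + 80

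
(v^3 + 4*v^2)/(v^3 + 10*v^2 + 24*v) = v/(v + 6)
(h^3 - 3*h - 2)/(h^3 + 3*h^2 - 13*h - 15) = (h^2 - h - 2)/(h^2 + 2*h - 15)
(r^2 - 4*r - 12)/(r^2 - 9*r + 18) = (r + 2)/(r - 3)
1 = 1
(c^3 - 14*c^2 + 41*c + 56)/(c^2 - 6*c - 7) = c - 8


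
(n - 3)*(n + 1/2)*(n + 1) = n^3 - 3*n^2/2 - 4*n - 3/2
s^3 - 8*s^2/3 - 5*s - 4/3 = (s - 4)*(s + 1/3)*(s + 1)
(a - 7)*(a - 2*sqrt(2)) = a^2 - 7*a - 2*sqrt(2)*a + 14*sqrt(2)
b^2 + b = b*(b + 1)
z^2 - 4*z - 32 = (z - 8)*(z + 4)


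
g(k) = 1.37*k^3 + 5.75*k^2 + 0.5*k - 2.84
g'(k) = 4.11*k^2 + 11.5*k + 0.5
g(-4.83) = -25.48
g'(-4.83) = 40.84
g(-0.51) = -1.78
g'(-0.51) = -4.30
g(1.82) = 25.38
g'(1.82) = 35.04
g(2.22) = 41.60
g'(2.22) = 46.29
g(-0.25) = -2.63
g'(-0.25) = -2.12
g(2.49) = 55.21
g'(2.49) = 54.62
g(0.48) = -1.12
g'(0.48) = 6.97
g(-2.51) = 10.47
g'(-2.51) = -2.47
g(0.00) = -2.84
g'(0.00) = 0.50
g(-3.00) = 10.42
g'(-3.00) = 2.99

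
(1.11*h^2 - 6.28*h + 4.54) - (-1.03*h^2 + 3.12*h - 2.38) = 2.14*h^2 - 9.4*h + 6.92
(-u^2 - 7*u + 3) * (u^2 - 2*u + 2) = -u^4 - 5*u^3 + 15*u^2 - 20*u + 6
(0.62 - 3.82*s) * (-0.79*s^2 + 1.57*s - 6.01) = 3.0178*s^3 - 6.4872*s^2 + 23.9316*s - 3.7262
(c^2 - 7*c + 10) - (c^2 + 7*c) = 10 - 14*c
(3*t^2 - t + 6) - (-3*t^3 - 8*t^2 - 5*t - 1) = 3*t^3 + 11*t^2 + 4*t + 7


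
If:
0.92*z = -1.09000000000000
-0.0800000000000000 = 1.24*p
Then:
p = -0.06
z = -1.18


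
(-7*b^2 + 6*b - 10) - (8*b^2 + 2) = -15*b^2 + 6*b - 12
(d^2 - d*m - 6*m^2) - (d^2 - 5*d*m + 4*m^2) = 4*d*m - 10*m^2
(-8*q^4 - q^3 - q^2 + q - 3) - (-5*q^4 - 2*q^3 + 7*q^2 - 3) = -3*q^4 + q^3 - 8*q^2 + q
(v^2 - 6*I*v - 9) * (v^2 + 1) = v^4 - 6*I*v^3 - 8*v^2 - 6*I*v - 9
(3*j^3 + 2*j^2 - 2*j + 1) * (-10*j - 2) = -30*j^4 - 26*j^3 + 16*j^2 - 6*j - 2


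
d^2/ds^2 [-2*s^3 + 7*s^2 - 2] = 14 - 12*s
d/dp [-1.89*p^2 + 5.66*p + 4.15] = 5.66 - 3.78*p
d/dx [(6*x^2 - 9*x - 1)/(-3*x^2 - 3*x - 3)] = (-15*x^2 - 14*x + 8)/(3*(x^4 + 2*x^3 + 3*x^2 + 2*x + 1))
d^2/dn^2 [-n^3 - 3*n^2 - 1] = -6*n - 6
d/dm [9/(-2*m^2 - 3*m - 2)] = 9*(4*m + 3)/(2*m^2 + 3*m + 2)^2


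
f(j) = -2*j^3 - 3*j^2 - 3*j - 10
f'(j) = -6*j^2 - 6*j - 3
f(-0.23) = -9.44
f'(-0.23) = -1.94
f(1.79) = -36.45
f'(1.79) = -32.96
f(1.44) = -26.51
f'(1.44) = -24.08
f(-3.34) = 41.07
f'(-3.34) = -49.89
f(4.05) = -204.22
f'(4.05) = -125.72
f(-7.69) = 745.17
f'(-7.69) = -311.68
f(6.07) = -586.04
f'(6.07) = -260.49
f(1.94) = -41.71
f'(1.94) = -37.22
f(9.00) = -1738.00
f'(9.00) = -543.00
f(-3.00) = 26.00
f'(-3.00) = -39.00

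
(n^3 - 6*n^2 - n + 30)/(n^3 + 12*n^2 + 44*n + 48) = (n^2 - 8*n + 15)/(n^2 + 10*n + 24)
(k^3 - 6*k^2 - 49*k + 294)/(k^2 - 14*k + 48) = (k^2 - 49)/(k - 8)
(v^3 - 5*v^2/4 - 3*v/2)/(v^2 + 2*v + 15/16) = 4*v*(v - 2)/(4*v + 5)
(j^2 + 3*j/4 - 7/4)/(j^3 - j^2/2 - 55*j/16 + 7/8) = 4*(j - 1)/(4*j^2 - 9*j + 2)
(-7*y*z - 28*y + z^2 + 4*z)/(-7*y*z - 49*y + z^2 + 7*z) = (z + 4)/(z + 7)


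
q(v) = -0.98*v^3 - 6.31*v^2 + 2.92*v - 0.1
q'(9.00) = -348.80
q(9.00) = -1199.35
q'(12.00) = -571.88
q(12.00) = -2567.14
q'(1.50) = -22.62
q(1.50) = -13.22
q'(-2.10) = 16.46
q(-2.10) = -24.98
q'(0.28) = -0.84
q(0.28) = 0.20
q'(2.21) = -39.33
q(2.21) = -35.04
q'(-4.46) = 0.72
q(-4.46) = -51.70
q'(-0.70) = 10.31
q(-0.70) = -4.90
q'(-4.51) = 0.04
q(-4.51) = -51.72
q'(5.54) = -157.23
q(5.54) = -344.22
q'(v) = -2.94*v^2 - 12.62*v + 2.92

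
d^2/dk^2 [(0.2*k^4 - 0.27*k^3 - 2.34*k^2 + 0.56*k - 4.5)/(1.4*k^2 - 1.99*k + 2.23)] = (0.784000000000001*k^6 - 3.3432*k^5 + 8.49852000000001*k^4 - 25.496494*k^3 + 10.036914*k^2 + 56.675982*k - 25.845848)/(2.744*k^6 - 11.7012*k^5 + 29.74482*k^4 - 45.157279*k^3 + 47.379249*k^2 - 29.688213*k + 11.089567)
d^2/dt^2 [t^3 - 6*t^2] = 6*t - 12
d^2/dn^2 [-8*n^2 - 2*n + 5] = -16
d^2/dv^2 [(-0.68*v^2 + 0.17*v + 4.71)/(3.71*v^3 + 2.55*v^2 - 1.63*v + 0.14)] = (-18.719176*v^6 + 14.039382*v^5 + 762.923658*v^4 + 716.50206*v^3 + 13.2609360000001*v^2 - 132.505074*v + 21.71599)/(51.064811*v^9 + 105.295365*v^8 + 5.06637600000002*v^7 - 70.161393*v^6 + 5.720892*v^5 + 17.976603*v^4 - 7.604059*v^3 + 1.265838*v^2 - 0.095844*v + 0.002744)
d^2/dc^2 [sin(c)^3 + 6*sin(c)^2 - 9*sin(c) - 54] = -9*sin(c)^3 - 24*sin(c)^2 + 15*sin(c) + 12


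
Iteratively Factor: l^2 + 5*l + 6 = (l + 3)*(l + 2)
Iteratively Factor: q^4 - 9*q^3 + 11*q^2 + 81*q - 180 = (q + 3)*(q^3 - 12*q^2 + 47*q - 60) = (q - 4)*(q + 3)*(q^2 - 8*q + 15) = (q - 5)*(q - 4)*(q + 3)*(q - 3)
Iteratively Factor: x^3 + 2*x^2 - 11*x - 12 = (x + 1)*(x^2 + x - 12) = (x + 1)*(x + 4)*(x - 3)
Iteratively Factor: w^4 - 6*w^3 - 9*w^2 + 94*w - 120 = (w - 2)*(w^3 - 4*w^2 - 17*w + 60) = (w - 3)*(w - 2)*(w^2 - w - 20) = (w - 5)*(w - 3)*(w - 2)*(w + 4)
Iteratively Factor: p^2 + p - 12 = (p - 3)*(p + 4)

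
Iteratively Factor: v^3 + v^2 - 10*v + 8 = (v - 1)*(v^2 + 2*v - 8) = (v - 2)*(v - 1)*(v + 4)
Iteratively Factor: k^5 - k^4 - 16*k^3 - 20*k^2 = (k)*(k^4 - k^3 - 16*k^2 - 20*k) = k*(k + 2)*(k^3 - 3*k^2 - 10*k) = k*(k - 5)*(k + 2)*(k^2 + 2*k) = k*(k - 5)*(k + 2)^2*(k)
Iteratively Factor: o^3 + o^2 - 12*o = (o - 3)*(o^2 + 4*o) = (o - 3)*(o + 4)*(o)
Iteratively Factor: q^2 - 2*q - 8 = (q - 4)*(q + 2)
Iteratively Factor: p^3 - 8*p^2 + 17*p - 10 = (p - 1)*(p^2 - 7*p + 10) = (p - 2)*(p - 1)*(p - 5)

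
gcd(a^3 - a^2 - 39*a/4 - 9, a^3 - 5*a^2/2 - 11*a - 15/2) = a + 3/2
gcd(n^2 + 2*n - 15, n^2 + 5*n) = n + 5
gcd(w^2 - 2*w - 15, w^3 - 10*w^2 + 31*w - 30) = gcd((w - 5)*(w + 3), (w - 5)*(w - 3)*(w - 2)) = w - 5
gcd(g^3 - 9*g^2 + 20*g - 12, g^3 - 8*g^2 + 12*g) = g^2 - 8*g + 12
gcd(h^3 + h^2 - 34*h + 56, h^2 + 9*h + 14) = h + 7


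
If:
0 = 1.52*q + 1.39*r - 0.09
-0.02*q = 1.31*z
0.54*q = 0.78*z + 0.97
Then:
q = 1.76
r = -1.86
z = -0.03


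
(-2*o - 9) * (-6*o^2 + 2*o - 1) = 12*o^3 + 50*o^2 - 16*o + 9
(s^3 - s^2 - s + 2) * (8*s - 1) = 8*s^4 - 9*s^3 - 7*s^2 + 17*s - 2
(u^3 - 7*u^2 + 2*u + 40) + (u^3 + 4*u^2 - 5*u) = 2*u^3 - 3*u^2 - 3*u + 40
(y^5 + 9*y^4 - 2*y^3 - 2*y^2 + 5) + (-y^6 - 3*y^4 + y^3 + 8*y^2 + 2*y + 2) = -y^6 + y^5 + 6*y^4 - y^3 + 6*y^2 + 2*y + 7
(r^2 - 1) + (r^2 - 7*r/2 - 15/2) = 2*r^2 - 7*r/2 - 17/2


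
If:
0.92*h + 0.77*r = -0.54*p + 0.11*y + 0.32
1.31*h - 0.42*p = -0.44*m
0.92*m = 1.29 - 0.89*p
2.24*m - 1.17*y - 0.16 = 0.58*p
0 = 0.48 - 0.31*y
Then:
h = -0.20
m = 0.99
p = 0.43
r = 0.57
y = 1.55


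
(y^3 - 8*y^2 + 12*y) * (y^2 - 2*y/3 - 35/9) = y^5 - 26*y^4/3 + 121*y^3/9 + 208*y^2/9 - 140*y/3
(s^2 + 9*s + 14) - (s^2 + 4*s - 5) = 5*s + 19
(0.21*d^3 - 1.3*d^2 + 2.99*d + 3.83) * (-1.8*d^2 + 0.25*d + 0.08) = -0.378*d^5 + 2.3925*d^4 - 5.6902*d^3 - 6.2505*d^2 + 1.1967*d + 0.3064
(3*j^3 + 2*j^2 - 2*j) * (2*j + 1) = 6*j^4 + 7*j^3 - 2*j^2 - 2*j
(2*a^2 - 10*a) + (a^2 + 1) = 3*a^2 - 10*a + 1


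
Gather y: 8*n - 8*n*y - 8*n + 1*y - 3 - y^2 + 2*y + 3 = -y^2 + y*(3 - 8*n)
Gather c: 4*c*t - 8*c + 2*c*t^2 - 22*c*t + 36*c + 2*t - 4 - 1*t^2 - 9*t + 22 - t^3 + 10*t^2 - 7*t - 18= c*(2*t^2 - 18*t + 28) - t^3 + 9*t^2 - 14*t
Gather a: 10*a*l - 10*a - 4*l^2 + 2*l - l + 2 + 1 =a*(10*l - 10) - 4*l^2 + l + 3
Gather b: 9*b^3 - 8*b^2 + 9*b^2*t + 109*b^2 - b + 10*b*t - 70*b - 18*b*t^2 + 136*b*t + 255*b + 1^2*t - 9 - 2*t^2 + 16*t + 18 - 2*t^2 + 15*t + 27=9*b^3 + b^2*(9*t + 101) + b*(-18*t^2 + 146*t + 184) - 4*t^2 + 32*t + 36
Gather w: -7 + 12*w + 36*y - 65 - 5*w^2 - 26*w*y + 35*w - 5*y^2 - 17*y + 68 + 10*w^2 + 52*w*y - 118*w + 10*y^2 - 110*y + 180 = 5*w^2 + w*(26*y - 71) + 5*y^2 - 91*y + 176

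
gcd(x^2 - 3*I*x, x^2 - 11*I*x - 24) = x - 3*I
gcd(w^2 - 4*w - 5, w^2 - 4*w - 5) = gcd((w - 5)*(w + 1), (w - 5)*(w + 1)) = w^2 - 4*w - 5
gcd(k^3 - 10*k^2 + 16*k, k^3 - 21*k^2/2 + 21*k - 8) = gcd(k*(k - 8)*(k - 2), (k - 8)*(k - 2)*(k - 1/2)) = k^2 - 10*k + 16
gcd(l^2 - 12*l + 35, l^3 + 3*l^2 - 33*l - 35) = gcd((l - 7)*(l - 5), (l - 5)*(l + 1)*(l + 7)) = l - 5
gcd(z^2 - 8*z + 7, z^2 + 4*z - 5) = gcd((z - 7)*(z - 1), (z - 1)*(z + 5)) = z - 1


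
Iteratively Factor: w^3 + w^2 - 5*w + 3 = (w - 1)*(w^2 + 2*w - 3) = (w - 1)*(w + 3)*(w - 1)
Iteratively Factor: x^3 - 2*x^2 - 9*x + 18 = (x + 3)*(x^2 - 5*x + 6) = (x - 2)*(x + 3)*(x - 3)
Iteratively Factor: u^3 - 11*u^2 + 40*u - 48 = (u - 4)*(u^2 - 7*u + 12) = (u - 4)^2*(u - 3)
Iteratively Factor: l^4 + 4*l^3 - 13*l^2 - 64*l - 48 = (l + 3)*(l^3 + l^2 - 16*l - 16) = (l + 1)*(l + 3)*(l^2 - 16) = (l + 1)*(l + 3)*(l + 4)*(l - 4)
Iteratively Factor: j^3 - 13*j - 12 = (j + 3)*(j^2 - 3*j - 4) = (j - 4)*(j + 3)*(j + 1)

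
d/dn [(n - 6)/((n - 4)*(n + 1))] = (-n^2 + 12*n - 22)/(n^4 - 6*n^3 + n^2 + 24*n + 16)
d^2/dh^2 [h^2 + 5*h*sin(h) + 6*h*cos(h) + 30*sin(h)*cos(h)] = -5*h*sin(h) - 6*h*cos(h) - 12*sin(h) - 60*sin(2*h) + 10*cos(h) + 2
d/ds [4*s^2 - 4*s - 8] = 8*s - 4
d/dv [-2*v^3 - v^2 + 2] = 2*v*(-3*v - 1)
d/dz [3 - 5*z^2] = -10*z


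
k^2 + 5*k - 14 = (k - 2)*(k + 7)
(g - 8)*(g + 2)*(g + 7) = g^3 + g^2 - 58*g - 112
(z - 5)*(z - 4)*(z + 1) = z^3 - 8*z^2 + 11*z + 20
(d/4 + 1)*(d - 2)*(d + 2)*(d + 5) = d^4/4 + 9*d^3/4 + 4*d^2 - 9*d - 20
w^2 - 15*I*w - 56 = (w - 8*I)*(w - 7*I)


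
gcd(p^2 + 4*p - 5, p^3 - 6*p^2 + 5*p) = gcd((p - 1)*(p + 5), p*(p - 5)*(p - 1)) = p - 1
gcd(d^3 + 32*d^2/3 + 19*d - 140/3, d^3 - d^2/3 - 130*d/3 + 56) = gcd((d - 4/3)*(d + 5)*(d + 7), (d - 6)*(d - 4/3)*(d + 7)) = d^2 + 17*d/3 - 28/3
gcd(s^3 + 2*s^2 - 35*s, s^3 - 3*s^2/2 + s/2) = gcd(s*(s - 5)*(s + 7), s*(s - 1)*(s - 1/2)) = s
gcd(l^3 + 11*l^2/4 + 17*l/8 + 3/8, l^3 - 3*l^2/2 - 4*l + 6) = 1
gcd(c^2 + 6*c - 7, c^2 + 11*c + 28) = c + 7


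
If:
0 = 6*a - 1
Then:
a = 1/6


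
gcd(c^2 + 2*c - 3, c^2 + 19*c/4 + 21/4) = c + 3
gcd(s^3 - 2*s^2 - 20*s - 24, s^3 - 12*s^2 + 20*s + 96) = s^2 - 4*s - 12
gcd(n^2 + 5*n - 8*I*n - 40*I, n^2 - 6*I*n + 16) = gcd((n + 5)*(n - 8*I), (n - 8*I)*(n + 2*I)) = n - 8*I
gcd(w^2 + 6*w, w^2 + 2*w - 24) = w + 6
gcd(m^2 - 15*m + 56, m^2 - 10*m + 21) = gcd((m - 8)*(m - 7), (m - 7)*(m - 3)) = m - 7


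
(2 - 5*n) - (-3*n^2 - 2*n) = 3*n^2 - 3*n + 2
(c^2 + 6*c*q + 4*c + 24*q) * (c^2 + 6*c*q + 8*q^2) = c^4 + 12*c^3*q + 4*c^3 + 44*c^2*q^2 + 48*c^2*q + 48*c*q^3 + 176*c*q^2 + 192*q^3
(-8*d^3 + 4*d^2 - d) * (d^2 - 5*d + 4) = -8*d^5 + 44*d^4 - 53*d^3 + 21*d^2 - 4*d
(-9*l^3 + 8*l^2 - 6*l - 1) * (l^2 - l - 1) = -9*l^5 + 17*l^4 - 5*l^3 - 3*l^2 + 7*l + 1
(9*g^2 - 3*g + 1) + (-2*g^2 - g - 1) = 7*g^2 - 4*g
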